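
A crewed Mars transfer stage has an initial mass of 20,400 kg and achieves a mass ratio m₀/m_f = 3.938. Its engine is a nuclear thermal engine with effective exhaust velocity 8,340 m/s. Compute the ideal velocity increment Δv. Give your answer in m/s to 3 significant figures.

Δv = v_e · ln(3.938) = 8340.0 × 1.3707 ≈ 11431.4 m/s.

Δv ≈ 11400 m/s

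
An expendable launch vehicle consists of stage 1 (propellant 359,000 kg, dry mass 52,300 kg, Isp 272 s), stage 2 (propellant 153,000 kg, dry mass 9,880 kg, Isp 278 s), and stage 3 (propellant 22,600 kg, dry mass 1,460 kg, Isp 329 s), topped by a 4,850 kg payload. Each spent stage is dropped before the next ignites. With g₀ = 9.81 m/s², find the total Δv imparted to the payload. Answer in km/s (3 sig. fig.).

Δv ≈ 11.7 km/s

Ignition mass of stage 1 = 359,000+52,300 + 153,000+9,880 + 22,600+1,460 + 4,850 = 603,090 kg.
Stage 1: m₀ = 603,090 kg, m_f = 603,090 − 359,000 = 244,090 kg; Δv = 272×9.81×ln(2.471) = 2668.3×0.9045 ≈ 2414 m/s.
Stage 2: m₀ = 191,790 kg, m_f = 191,790 − 153,000 = 38,790 kg; Δv = 278×9.81×ln(4.944) = 2727.2×1.5982 ≈ 4359 m/s.
Stage 3: m₀ = 28,910 kg, m_f = 28,910 − 22,600 = 6,310 kg; Δv = 329×9.81×ln(4.582) = 3227.5×1.5221 ≈ 4912 m/s.
Total Δv = 2414 + 4359 + 4912 = 11685 m/s.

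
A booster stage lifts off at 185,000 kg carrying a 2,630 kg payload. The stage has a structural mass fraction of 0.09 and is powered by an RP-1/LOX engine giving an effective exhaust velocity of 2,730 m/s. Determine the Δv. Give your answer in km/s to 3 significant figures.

Stage wet mass = m₀ − payload = 185,000 − 2,630 = 182,370 kg.
Stage dry mass = ε × stage wet mass = 0.09 × 182,370 = 16,413.3 kg.
Burnout mass m_f = stage dry + payload = 16,413.3 + 2,630 = 19,043.3 kg.
Δv = v_e · ln(185,000/19,043.3) = 2730.0 × ln(9.715) = 2730.0 × 2.2736 ≈ 6207 m/s.

Δv ≈ 6.21 km/s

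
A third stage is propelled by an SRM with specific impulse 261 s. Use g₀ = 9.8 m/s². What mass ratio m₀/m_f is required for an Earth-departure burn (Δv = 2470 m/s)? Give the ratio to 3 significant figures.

mass ratio ≈ 2.63

v_e = Isp · g₀ = 261 × 9.8 = 2557.8 m/s.
m₀/m_f = exp(Δv / v_e) = exp(2470 / 2557.8) = exp(0.9657) = 2.6266.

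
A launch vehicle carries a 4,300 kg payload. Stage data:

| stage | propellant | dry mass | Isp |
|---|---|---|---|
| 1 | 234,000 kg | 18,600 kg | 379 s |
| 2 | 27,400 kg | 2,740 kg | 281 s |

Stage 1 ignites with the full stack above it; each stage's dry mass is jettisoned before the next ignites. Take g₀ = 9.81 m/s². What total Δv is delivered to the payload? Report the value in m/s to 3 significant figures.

Δv ≈ 10700 m/s

Ignition mass of stage 1 = 234,000+18,600 + 27,400+2,740 + 4,300 = 287,040 kg.
Stage 1: m₀ = 287,040 kg, m_f = 287,040 − 234,000 = 53,040 kg; Δv = 379×9.81×ln(5.412) = 3718.0×1.6886 ≈ 6278 m/s.
Stage 2: m₀ = 34,440 kg, m_f = 34,440 − 27,400 = 7,040 kg; Δv = 281×9.81×ln(4.892) = 2756.6×1.5876 ≈ 4376 m/s.
Total Δv = 6278 + 4376 = 10654 m/s.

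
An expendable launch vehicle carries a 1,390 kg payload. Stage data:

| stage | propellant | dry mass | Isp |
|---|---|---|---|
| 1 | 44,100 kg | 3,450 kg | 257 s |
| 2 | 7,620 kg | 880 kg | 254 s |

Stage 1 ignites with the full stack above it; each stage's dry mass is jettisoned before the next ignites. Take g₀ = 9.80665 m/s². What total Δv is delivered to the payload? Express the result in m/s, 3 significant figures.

Δv ≈ 7350 m/s

Ignition mass of stage 1 = 44,100+3,450 + 7,620+880 + 1,390 = 57,440 kg.
Stage 1: m₀ = 57,440 kg, m_f = 57,440 − 44,100 = 13,340 kg; Δv = 257×9.80665×ln(4.306) = 2520.3×1.4600 ≈ 3680 m/s.
Stage 2: m₀ = 9,890 kg, m_f = 9,890 − 7,620 = 2,270 kg; Δv = 254×9.80665×ln(4.357) = 2490.9×1.4717 ≈ 3666 m/s.
Total Δv = 3680 + 3666 = 7346 m/s.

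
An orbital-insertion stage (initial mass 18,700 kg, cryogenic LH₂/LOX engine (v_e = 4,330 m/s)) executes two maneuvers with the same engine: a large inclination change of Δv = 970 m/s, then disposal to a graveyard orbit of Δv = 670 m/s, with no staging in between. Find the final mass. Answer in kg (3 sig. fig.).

final mass ≈ 12800 kg

After the first burn: m = 18700 × exp(−970/4330.0) = 18700 × 0.79930 = 14,946.9 kg.
After the second burn: m = 14,946.9 × exp(−670/4330.0) = 14,946.9 × 0.85664 = 12,804.1 kg.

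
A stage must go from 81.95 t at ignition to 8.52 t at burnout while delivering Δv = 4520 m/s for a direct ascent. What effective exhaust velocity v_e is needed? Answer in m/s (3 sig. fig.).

ln(m₀/m_f) = ln(81950/8520) = ln(9.619) = 2.2637.
From the ideal rocket equation, v_e = Δv / ln(m₀/m_f) = 4520 / 2.2637 = 1996.7 m/s.

v_e ≈ 2000 m/s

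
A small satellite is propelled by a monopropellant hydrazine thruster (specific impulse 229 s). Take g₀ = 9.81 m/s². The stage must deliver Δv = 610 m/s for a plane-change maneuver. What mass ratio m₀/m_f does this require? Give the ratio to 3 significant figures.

mass ratio ≈ 1.31

v_e = Isp · g₀ = 229 × 9.81 = 2246.5 m/s.
m₀/m_f = exp(Δv / v_e) = exp(610 / 2246.5) = exp(0.2715) = 1.3120.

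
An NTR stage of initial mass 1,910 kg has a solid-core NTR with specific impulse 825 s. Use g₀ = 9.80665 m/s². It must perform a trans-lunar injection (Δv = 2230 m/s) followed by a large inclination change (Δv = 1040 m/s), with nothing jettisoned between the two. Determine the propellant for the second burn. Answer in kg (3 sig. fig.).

propellant for the second burn ≈ 175 kg

v_e = Isp · g₀ = 825 × 9.80665 = 8090.5 m/s.
After the first burn: m = 1910 × exp(−2230/8090.5) = 1910 × 0.75909 = 1,449.86 kg.
After the second burn: m = 1,449.86 × exp(−1040/8090.5) = 1,449.86 × 0.87937 = 1,274.96 kg.
Second-burn propellant = 1,449.86 − 1,274.96 = 174.9 kg.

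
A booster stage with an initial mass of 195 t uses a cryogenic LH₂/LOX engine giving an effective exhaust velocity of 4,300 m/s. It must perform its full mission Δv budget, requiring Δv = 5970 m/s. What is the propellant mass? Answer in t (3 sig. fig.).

propellant mass ≈ 146 t

Rocket equation: m₀/m_f = exp(Δv / v_e) = exp(5970 / 4300.0) = exp(1.3884) = 4.0083.
m_f = 195 / 4.0083 = 48.6491 t, so propellant = m₀ − m_f = 195 − 48.6491 = 146.3509 t.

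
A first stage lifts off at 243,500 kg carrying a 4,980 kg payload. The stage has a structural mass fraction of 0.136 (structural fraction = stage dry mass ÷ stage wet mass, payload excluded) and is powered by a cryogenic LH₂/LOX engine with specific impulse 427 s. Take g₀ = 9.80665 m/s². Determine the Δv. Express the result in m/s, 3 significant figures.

Δv ≈ 7840 m/s

Stage wet mass = m₀ − payload = 243,500 − 4,980 = 238,520 kg.
Stage dry mass = ε × stage wet mass = 0.136 × 238,520 = 32,438.7 kg.
Burnout mass m_f = stage dry + payload = 32,438.7 + 4,980 = 37,418.7 kg.
v_e = Isp · g₀ = 427 × 9.80665 = 4187.4 m/s.
Δv = v_e · ln(243,500/37,418.7) = 4187.4 × ln(6.507) = 4187.4 × 1.8729 ≈ 7843 m/s.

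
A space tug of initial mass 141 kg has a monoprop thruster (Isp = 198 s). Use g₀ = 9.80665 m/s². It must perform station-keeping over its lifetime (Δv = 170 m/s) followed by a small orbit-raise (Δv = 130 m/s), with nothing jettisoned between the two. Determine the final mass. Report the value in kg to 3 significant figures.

v_e = Isp · g₀ = 198 × 9.80665 = 1941.7 m/s.
After the first burn: m = 141 × exp(−170/1941.7) = 141 × 0.91617 = 129.18 kg.
After the second burn: m = 129.18 × exp(−130/1941.7) = 129.18 × 0.93524 = 120.814 kg.

final mass ≈ 121 kg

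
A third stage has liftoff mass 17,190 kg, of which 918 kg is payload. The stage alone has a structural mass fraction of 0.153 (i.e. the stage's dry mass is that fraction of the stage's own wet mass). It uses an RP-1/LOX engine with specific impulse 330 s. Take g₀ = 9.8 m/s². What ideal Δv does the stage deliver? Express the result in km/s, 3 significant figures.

Stage wet mass = m₀ − payload = 17,190 − 918 = 16,272 kg.
Stage dry mass = ε × stage wet mass = 0.153 × 16,272 = 2,489.62 kg.
Burnout mass m_f = stage dry + payload = 2,489.62 + 918 = 3,407.62 kg.
v_e = Isp · g₀ = 330 × 9.8 = 3234.0 m/s.
From the ideal rocket equation, Δv = v_e · ln(17,190/3,407.62) = 3234.0 × ln(5.045) = 3234.0 × 1.6183 ≈ 5234 m/s.

Δv ≈ 5.23 km/s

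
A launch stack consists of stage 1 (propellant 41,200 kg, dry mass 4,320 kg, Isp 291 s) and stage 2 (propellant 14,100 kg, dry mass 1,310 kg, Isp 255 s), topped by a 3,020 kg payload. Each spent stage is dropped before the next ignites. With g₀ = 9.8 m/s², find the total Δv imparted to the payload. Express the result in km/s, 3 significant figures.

Δv ≈ 6.57 km/s

Ignition mass of stage 1 = 41,200+4,320 + 14,100+1,310 + 3,020 = 63,950 kg.
Stage 1: m₀ = 63,950 kg, m_f = 63,950 − 41,200 = 22,750 kg; Δv = 291×9.8×ln(2.811) = 2851.8×1.0335 ≈ 2947 m/s.
Stage 2: m₀ = 18,430 kg, m_f = 18,430 − 14,100 = 4,330 kg; Δv = 255×9.8×ln(4.256) = 2499.0×1.4484 ≈ 3620 m/s.
Total Δv = 2947 + 3620 = 6567 m/s.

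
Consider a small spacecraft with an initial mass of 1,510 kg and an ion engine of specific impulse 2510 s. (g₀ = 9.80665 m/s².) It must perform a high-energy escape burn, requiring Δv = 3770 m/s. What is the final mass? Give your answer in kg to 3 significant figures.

final mass ≈ 1300 kg

v_e = Isp · g₀ = 2510 × 9.80665 = 24614.7 m/s.
m₀/m_f = exp(Δv / v_e) = exp(3770 / 24614.7) = exp(0.1532) = 1.1655.
m_f = m₀ / 1.1655 = 1,510 / 1.1655 = 1,295.58 kg.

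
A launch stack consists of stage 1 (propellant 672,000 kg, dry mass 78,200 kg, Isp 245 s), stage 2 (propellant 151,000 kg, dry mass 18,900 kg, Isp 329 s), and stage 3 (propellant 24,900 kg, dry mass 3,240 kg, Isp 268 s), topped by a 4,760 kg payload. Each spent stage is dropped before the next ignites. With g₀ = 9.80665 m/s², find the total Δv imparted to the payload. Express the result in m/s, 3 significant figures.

Δv ≈ 11100 m/s

Ignition mass of stage 1 = 672,000+78,200 + 151,000+18,900 + 24,900+3,240 + 4,760 = 953,000 kg.
Stage 1: m₀ = 953,000 kg, m_f = 953,000 − 672,000 = 281,000 kg; Δv = 245×9.80665×ln(3.391) = 2402.6×1.2213 ≈ 2934 m/s.
Stage 2: m₀ = 202,800 kg, m_f = 202,800 − 151,000 = 51,800 kg; Δv = 329×9.80665×ln(3.915) = 3226.4×1.3648 ≈ 4403 m/s.
Stage 3: m₀ = 32,900 kg, m_f = 32,900 − 24,900 = 8,000 kg; Δv = 268×9.80665×ln(4.112) = 2628.2×1.4140 ≈ 3716 m/s.
Total Δv = 2934 + 4403 + 3716 = 11053 m/s.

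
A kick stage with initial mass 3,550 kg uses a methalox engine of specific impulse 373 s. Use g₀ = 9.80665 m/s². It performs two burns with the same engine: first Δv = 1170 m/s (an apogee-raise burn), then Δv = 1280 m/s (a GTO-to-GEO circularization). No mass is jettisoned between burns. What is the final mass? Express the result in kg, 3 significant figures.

final mass ≈ 1820 kg

v_e = Isp · g₀ = 373 × 9.80665 = 3657.9 m/s.
After the first burn: m = 3550 × exp(−1170/3657.9) = 3550 × 0.72625 = 2,578.19 kg.
After the second burn: m = 2,578.19 × exp(−1280/3657.9) = 2,578.19 × 0.70474 = 1,816.95 kg.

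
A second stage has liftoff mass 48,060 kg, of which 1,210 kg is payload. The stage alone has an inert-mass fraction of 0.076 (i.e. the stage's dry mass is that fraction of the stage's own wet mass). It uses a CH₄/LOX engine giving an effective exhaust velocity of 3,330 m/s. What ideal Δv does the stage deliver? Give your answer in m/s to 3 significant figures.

Stage wet mass = m₀ − payload = 48,060 − 1,210 = 46,850 kg.
Stage dry mass = ε × stage wet mass = 0.076 × 46,850 = 3,560.6 kg.
Burnout mass m_f = stage dry + payload = 3,560.6 + 1,210 = 4,770.6 kg.
Δv = v_e · ln(48,060/4,770.6) = 3330.0 × ln(10.07) = 3330.0 × 2.3100 ≈ 7692 m/s.

Δv ≈ 7690 m/s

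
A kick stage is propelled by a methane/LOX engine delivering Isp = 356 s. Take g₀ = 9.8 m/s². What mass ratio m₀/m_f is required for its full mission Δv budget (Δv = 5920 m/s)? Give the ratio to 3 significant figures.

mass ratio ≈ 5.46

v_e = Isp · g₀ = 356 × 9.8 = 3488.8 m/s.
m₀/m_f = exp(Δv / v_e) = exp(5920 / 3488.8) = exp(1.6969) = 5.4568.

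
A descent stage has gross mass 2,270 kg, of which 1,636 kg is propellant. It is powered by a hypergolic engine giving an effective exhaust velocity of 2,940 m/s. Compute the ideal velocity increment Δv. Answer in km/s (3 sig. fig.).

m_f = m₀ − m_prop = 2,270 − 1,636 = 634 kg.
From the ideal rocket equation, Δv = v_e · ln(m₀/m_f) = 2940.0 × ln(3.58) = 2940.0 × 1.2755 ≈ 3749.9 m/s.

Δv ≈ 3.75 km/s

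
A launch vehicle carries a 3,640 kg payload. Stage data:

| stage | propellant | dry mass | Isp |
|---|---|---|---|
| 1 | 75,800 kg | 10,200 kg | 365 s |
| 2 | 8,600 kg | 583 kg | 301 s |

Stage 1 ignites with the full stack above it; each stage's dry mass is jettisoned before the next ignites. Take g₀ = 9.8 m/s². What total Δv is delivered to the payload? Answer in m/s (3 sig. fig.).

Δv ≈ 8490 m/s

Ignition mass of stage 1 = 75,800+10,200 + 8,600+583 + 3,640 = 98,823 kg.
Stage 1: m₀ = 98,823 kg, m_f = 98,823 − 75,800 = 23,023 kg; Δv = 365×9.8×ln(4.292) = 3577.0×1.4568 ≈ 5211 m/s.
Stage 2: m₀ = 12,823 kg, m_f = 12,823 − 8,600 = 4,223 kg; Δv = 301×9.8×ln(3.036) = 2949.8×1.1107 ≈ 3276 m/s.
Total Δv = 5211 + 3276 = 8487 m/s.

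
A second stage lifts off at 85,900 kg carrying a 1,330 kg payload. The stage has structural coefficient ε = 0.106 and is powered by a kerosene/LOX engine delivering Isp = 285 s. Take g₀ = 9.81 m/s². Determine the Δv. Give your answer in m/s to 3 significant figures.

Δv ≈ 5930 m/s

Stage wet mass = m₀ − payload = 85,900 − 1,330 = 84,570 kg.
Stage dry mass = ε × stage wet mass = 0.106 × 84,570 = 8,964.42 kg.
Burnout mass m_f = stage dry + payload = 8,964.42 + 1,330 = 10,294.42 kg.
v_e = Isp · g₀ = 285 × 9.81 = 2795.9 m/s.
By the Tsiolkovsky rocket equation, Δv = v_e · ln(85,900/10,294.42) = 2795.9 × ln(8.344) = 2795.9 × 2.1216 ≈ 5932 m/s.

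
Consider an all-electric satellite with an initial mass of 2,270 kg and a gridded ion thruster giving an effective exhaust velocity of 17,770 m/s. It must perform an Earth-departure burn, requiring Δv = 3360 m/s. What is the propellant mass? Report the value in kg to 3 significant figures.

propellant mass ≈ 391 kg

m₀/m_f = exp(Δv / v_e) = exp(3360 / 17770.0) = exp(0.1891) = 1.2081.
m_f = 2,270 / 1.2081 = 1,878.98 kg, so propellant = m₀ − m_f = 2,270 − 1,878.98 = 391.02 kg.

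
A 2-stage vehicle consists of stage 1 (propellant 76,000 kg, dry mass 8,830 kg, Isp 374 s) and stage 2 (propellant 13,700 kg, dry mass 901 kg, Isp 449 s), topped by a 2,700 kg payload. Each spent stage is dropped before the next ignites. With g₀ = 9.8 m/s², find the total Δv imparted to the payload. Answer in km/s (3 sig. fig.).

Ignition mass of stage 1 = 76,000+8,830 + 13,700+901 + 2,700 = 102,131 kg.
Stage 1: m₀ = 102,131 kg, m_f = 102,131 − 76,000 = 26,131 kg; Δv = 374×9.8×ln(3.908) = 3665.2×1.3631 ≈ 4996 m/s.
Stage 2: m₀ = 17,301 kg, m_f = 17,301 − 13,700 = 3,601 kg; Δv = 449×9.8×ln(4.804) = 4400.2×1.5696 ≈ 6906 m/s.
Total Δv = 4996 + 6906 = 11902 m/s.

Δv ≈ 11.9 km/s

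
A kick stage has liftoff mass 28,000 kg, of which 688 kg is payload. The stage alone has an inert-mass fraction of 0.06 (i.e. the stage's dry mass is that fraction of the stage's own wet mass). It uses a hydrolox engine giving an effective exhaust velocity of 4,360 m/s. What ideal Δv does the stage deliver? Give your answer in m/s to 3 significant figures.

Stage wet mass = m₀ − payload = 28,000 − 688 = 27,312 kg.
Stage dry mass = ε × stage wet mass = 0.06 × 27,312 = 1,638.72 kg.
Burnout mass m_f = stage dry + payload = 1,638.72 + 688 = 2,326.72 kg.
From the ideal rocket equation, Δv = v_e · ln(28,000/2,326.72) = 4360.0 × ln(12.03) = 4360.0 × 2.4877 ≈ 10847 m/s.

Δv ≈ 10800 m/s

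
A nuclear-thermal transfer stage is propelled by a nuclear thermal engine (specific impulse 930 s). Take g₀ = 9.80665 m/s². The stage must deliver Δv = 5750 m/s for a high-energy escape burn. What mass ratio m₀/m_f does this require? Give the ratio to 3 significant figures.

v_e = Isp · g₀ = 930 × 9.80665 = 9120.2 m/s.
m₀/m_f = exp(Δv / v_e) = exp(5750 / 9120.2) = exp(0.6305) = 1.8785.

mass ratio ≈ 1.88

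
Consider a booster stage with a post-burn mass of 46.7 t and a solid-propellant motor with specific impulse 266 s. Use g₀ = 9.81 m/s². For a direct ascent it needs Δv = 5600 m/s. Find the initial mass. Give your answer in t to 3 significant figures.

v_e = Isp · g₀ = 266 × 9.81 = 2609.5 m/s.
m₀/m_f = exp(Δv / v_e) = exp(5600 / 2609.5) = exp(2.1460) = 8.5509.
m₀ = m_f × 8.5509 = 46.7 × 8.5509 = 399.327 t.

initial mass ≈ 399 t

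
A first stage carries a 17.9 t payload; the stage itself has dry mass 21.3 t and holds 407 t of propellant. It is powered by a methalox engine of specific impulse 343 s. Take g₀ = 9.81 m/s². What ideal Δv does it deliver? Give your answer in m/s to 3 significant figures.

Δv ≈ 8180 m/s

v_e = Isp · g₀ = 343 × 9.81 = 3364.8 m/s.
m₀ = payload + dry + propellant = 17.9 + 21.3 + 407 = 446.2 t.
m_f = payload + dry = 17.9 + 21.3 = 39.2 t.
Rocket equation: Δv = v_e · ln(m₀/m_f) = 3364.8 × ln(11.38) = 3364.8 × 2.4321 ≈ 8183.6 m/s.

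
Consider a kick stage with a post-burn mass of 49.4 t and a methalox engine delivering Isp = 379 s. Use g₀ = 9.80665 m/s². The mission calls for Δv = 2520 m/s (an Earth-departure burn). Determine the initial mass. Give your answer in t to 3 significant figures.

initial mass ≈ 97.3 t

v_e = Isp · g₀ = 379 × 9.80665 = 3716.7 m/s.
By the Tsiolkovsky rocket equation, m₀/m_f = exp(Δv / v_e) = exp(2520 / 3716.7) = exp(0.6780) = 1.9700.
m₀ = m_f × 1.9700 = 49.4 × 1.9700 = 97.318 t.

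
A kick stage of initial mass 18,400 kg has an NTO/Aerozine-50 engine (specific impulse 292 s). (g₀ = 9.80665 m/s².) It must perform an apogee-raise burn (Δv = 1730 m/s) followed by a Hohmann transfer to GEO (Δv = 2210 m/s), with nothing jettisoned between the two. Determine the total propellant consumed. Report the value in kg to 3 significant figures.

total propellant consumed ≈ 13800 kg

v_e = Isp · g₀ = 292 × 9.80665 = 2863.5 m/s.
After the first burn: m = 18400 × exp(−1730/2863.5) = 18400 × 0.54654 = 10,056.3 kg.
After the second burn: m = 10,056.3 × exp(−2210/2863.5) = 10,056.3 × 0.46219 = 4,647.92 kg.
Total propellant = m₀ − m_final = 18400 − 4,647.92 = 13,752.08 kg.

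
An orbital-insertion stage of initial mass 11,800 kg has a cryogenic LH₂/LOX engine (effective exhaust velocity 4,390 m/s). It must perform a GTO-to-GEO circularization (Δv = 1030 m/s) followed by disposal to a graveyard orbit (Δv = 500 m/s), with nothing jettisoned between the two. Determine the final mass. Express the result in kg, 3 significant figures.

After the first burn: m = 11800 × exp(−1030/4390.0) = 11800 × 0.79087 = 9,332.27 kg.
After the second burn: m = 9,332.27 × exp(−500/4390.0) = 9,332.27 × 0.89235 = 8,327.65 kg.

final mass ≈ 8330 kg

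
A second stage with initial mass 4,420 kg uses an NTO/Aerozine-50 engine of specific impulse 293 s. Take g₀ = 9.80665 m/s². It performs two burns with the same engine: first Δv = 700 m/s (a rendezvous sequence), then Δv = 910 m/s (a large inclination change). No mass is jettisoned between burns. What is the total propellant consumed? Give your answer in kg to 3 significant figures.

v_e = Isp · g₀ = 293 × 9.80665 = 2873.3 m/s.
After the first burn: m = 4420 × exp(−700/2873.3) = 4420 × 0.78379 = 3,464.35 kg.
After the second burn: m = 3,464.35 × exp(−910/2873.3) = 3,464.35 × 0.72855 = 2,523.95 kg.
Total propellant = m₀ − m_final = 4420 − 2,523.95 = 1,896.05 kg.

total propellant consumed ≈ 1900 kg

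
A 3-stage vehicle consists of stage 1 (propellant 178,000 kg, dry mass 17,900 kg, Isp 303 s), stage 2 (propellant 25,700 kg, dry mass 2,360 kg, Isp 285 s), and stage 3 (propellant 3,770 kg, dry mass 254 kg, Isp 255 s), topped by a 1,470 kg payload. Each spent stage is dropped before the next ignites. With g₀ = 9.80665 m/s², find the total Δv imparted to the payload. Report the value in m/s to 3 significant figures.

Ignition mass of stage 1 = 178,000+17,900 + 25,700+2,360 + 3,770+254 + 1,470 = 229,454 kg.
Stage 1: m₀ = 229,454 kg, m_f = 229,454 − 178,000 = 51,454 kg; Δv = 303×9.80665×ln(4.459) = 2971.4×1.4950 ≈ 4442 m/s.
Stage 2: m₀ = 33,554 kg, m_f = 33,554 − 25,700 = 7,854 kg; Δv = 285×9.80665×ln(4.272) = 2794.9×1.4521 ≈ 4059 m/s.
Stage 3: m₀ = 5,494 kg, m_f = 5,494 − 3,770 = 1,724 kg; Δv = 255×9.80665×ln(3.187) = 2500.7×1.1590 ≈ 2898 m/s.
Total Δv = 4442 + 4059 + 2898 = 11399 m/s.

Δv ≈ 11400 m/s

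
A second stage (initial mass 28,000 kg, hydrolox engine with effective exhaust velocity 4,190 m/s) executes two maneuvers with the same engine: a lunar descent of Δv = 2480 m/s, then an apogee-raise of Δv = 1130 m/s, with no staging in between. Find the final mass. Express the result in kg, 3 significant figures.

final mass ≈ 11800 kg

After the first burn: m = 28000 × exp(−2480/4190.0) = 28000 × 0.55328 = 15,491.8 kg.
After the second burn: m = 15,491.8 × exp(−1130/4190.0) = 15,491.8 × 0.76362 = 11,829.8 kg.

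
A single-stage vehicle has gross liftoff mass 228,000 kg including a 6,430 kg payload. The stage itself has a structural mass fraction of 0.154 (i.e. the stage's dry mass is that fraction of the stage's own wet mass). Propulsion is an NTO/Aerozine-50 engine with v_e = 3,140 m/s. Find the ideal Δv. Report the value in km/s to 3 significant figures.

Δv ≈ 5.42 km/s

Stage wet mass = m₀ − payload = 228,000 − 6,430 = 221,570 kg.
Stage dry mass = ε × stage wet mass = 0.154 × 221,570 = 34,121.8 kg.
Burnout mass m_f = stage dry + payload = 34,121.8 + 6,430 = 40,551.8 kg.
Δv = v_e · ln(228,000/40,551.8) = 3140.0 × ln(5.622) = 3140.0 × 1.7268 ≈ 5422 m/s.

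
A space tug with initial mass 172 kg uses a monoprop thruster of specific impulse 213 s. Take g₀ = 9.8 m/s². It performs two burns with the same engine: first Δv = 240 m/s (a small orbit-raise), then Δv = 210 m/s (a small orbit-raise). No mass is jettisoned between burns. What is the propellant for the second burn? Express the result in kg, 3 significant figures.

propellant for the second burn ≈ 14.7 kg

v_e = Isp · g₀ = 213 × 9.8 = 2087.4 m/s.
After the first burn: m = 172 × exp(−240/2087.4) = 172 × 0.89139 = 153.319 kg.
After the second burn: m = 153.319 × exp(−210/2087.4) = 153.319 × 0.90429 = 138.645 kg.
Second-burn propellant = 153.319 − 138.645 = 14.674 kg.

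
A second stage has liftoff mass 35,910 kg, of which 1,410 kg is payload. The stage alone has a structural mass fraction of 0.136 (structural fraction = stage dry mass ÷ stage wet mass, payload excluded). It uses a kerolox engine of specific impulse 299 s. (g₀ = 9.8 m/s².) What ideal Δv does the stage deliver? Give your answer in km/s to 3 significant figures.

Δv ≈ 5.19 km/s

Stage wet mass = m₀ − payload = 35,910 − 1,410 = 34,500 kg.
Stage dry mass = ε × stage wet mass = 0.136 × 34,500 = 4,692 kg.
Burnout mass m_f = stage dry + payload = 4,692 + 1,410 = 6,102 kg.
v_e = Isp · g₀ = 299 × 9.8 = 2930.2 m/s.
Using Δv = v_e ln(m₀/m_f): Δv = v_e · ln(35,910/6,102) = 2930.2 × ln(5.885) = 2930.2 × 1.7724 ≈ 5193 m/s.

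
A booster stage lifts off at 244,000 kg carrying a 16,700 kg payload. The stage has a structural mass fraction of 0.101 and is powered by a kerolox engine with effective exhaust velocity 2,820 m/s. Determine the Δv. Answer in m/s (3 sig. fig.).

Δv ≈ 5120 m/s

Stage wet mass = m₀ − payload = 244,000 − 16,700 = 227,300 kg.
Stage dry mass = ε × stage wet mass = 0.101 × 227,300 = 22,957.3 kg.
Burnout mass m_f = stage dry + payload = 22,957.3 + 16,700 = 39,657.3 kg.
Δv = v_e · ln(244,000/39,657.3) = 2820.0 × ln(6.153) = 2820.0 × 1.8169 ≈ 5124 m/s.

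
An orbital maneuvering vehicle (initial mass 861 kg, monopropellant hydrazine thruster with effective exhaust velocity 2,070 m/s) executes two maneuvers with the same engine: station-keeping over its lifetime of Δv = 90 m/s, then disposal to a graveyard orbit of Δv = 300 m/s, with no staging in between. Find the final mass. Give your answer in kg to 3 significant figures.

final mass ≈ 713 kg

After the first burn: m = 861 × exp(−90/2070.0) = 861 × 0.95745 = 824.364 kg.
After the second burn: m = 824.364 × exp(−300/2070.0) = 824.364 × 0.86508 = 713.141 kg.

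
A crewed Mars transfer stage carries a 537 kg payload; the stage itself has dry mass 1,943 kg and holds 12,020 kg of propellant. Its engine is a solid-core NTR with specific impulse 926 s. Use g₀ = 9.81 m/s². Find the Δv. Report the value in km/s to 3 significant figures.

Δv ≈ 16.0 km/s

v_e = Isp · g₀ = 926 × 9.81 = 9084.1 m/s.
m₀ = payload + dry + propellant = 537 + 1,943 + 12,020 = 14,500 kg.
m_f = payload + dry = 537 + 1,943 = 2,480 kg.
Δv = v_e · ln(m₀/m_f) = 9084.1 × ln(5.847) = 9084.1 × 1.7659 ≈ 16041.5 m/s.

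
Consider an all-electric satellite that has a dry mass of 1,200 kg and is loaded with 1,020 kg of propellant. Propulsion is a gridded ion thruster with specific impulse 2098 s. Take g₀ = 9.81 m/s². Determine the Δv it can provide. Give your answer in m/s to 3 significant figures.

Δv ≈ 12700 m/s

v_e = Isp · g₀ = 2098 × 9.81 = 20581.4 m/s.
m₀ = m_dry + m_prop = 1,200 + 1,020 = 2,220 kg.
From the ideal rocket equation, Δv = v_e · ln(m₀/m_f) = 20581.4 × ln(1.85) = 20581.4 × 0.6152 ≈ 12661.4 m/s.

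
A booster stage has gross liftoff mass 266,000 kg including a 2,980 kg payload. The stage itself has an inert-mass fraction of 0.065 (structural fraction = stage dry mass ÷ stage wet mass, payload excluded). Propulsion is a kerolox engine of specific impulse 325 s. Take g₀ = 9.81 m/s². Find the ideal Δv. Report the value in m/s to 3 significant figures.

Δv ≈ 8240 m/s

Stage wet mass = m₀ − payload = 266,000 − 2,980 = 263,020 kg.
Stage dry mass = ε × stage wet mass = 0.065 × 263,020 = 17,096.3 kg.
Burnout mass m_f = stage dry + payload = 17,096.3 + 2,980 = 20,076.3 kg.
v_e = Isp · g₀ = 325 × 9.81 = 3188.2 m/s.
Rocket equation: Δv = v_e · ln(266,000/20,076.3) = 3188.2 × ln(13.25) = 3188.2 × 2.5840 ≈ 8238 m/s.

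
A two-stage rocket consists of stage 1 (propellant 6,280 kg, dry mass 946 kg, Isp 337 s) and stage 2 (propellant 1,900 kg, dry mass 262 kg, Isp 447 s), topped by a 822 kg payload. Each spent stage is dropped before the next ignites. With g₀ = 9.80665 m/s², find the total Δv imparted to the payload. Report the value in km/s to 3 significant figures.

Ignition mass of stage 1 = 6,280+946 + 1,900+262 + 822 = 10,210 kg.
Stage 1: m₀ = 10,210 kg, m_f = 10,210 − 6,280 = 3,930 kg; Δv = 337×9.80665×ln(2.598) = 3304.8×0.9547 ≈ 3155 m/s.
Stage 2: m₀ = 2,984 kg, m_f = 2,984 − 1,900 = 1,084 kg; Δv = 447×9.80665×ln(2.753) = 4383.6×1.0126 ≈ 4439 m/s.
Total Δv = 3155 + 4439 = 7594 m/s.

Δv ≈ 7.59 km/s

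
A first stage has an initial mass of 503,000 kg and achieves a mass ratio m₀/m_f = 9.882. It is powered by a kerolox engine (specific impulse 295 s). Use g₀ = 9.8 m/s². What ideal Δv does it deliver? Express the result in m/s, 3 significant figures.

Δv ≈ 6620 m/s

v_e = Isp · g₀ = 295 × 9.8 = 2891.0 m/s.
By the Tsiolkovsky rocket equation, Δv = v_e · ln(9.882) = 2891.0 × 2.2907 ≈ 6622.5 m/s.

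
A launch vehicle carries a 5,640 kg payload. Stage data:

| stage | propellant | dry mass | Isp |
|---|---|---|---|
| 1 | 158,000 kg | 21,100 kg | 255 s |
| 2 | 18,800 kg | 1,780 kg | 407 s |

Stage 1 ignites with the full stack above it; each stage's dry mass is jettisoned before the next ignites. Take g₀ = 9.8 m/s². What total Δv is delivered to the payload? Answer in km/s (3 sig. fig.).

Ignition mass of stage 1 = 158,000+21,100 + 18,800+1,780 + 5,640 = 205,320 kg.
Stage 1: m₀ = 205,320 kg, m_f = 205,320 − 158,000 = 47,320 kg; Δv = 255×9.8×ln(4.339) = 2499.0×1.4676 ≈ 3668 m/s.
Stage 2: m₀ = 26,220 kg, m_f = 26,220 − 18,800 = 7,420 kg; Δv = 407×9.8×ln(3.534) = 3988.6×1.2623 ≈ 5035 m/s.
Total Δv = 3668 + 5035 = 8703 m/s.

Δv ≈ 8.70 km/s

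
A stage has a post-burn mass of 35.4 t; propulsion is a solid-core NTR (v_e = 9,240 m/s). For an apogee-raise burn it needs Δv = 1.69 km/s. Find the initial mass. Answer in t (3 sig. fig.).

initial mass ≈ 42.5 t

Rocket equation: m₀/m_f = exp(Δv / v_e) = exp(1690 / 9240.0) = exp(0.1829) = 1.2007.
m₀ = m_f × 1.2007 = 35.4 × 1.2007 = 42.5048 t.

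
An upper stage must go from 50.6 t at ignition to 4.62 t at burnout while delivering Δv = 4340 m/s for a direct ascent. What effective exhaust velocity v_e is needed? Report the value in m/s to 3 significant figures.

ln(m₀/m_f) = ln(50600/4620) = ln(10.95) = 2.3936.
Rocket equation: v_e = Δv / ln(m₀/m_f) = 4340 / 2.3936 = 1813.2 m/s.

v_e ≈ 1810 m/s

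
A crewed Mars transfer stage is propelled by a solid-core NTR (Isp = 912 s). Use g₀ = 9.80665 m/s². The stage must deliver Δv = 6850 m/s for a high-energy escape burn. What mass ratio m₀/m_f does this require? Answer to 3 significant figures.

v_e = Isp · g₀ = 912 × 9.80665 = 8943.7 m/s.
m₀/m_f = exp(Δv / v_e) = exp(6850 / 8943.7) = exp(0.7659) = 2.1509.

mass ratio ≈ 2.15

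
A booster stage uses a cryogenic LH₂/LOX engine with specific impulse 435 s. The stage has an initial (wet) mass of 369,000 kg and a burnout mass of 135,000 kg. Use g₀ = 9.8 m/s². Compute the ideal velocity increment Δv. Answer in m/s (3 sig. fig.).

v_e = Isp · g₀ = 435 × 9.8 = 4263.0 m/s.
Using Δv = v_e ln(m₀/m_f): Δv = v_e · ln(m₀/m_f) = 4263.0 × ln(2.733) = 4263.0 × 1.0055 ≈ 4286.5 m/s.

Δv ≈ 4290 m/s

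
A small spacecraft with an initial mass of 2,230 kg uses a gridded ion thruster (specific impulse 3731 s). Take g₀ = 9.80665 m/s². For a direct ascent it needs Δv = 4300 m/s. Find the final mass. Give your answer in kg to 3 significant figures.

final mass ≈ 1980 kg

v_e = Isp · g₀ = 3731 × 9.80665 = 36588.6 m/s.
Using Δv = v_e ln(m₀/m_f): m₀/m_f = exp(Δv / v_e) = exp(4300 / 36588.6) = exp(0.1175) = 1.1247.
m_f = m₀ / 1.1247 = 2,230 / 1.1247 = 1,982.75 kg.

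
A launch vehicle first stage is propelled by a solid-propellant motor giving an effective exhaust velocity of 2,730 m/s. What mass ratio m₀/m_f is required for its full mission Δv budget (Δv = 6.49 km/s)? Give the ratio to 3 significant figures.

mass ratio ≈ 10.8

From the ideal rocket equation, m₀/m_f = exp(Δv / v_e) = exp(6490 / 2730.0) = exp(2.3773) = 10.7757.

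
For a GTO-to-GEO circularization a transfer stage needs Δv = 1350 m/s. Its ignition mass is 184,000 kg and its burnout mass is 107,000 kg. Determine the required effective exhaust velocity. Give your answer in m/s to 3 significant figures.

ln(m₀/m_f) = ln(184000/107000) = ln(1.72) = 0.5421.
Using Δv = v_e ln(m₀/m_f): v_e = Δv / ln(m₀/m_f) = 1350 / 0.5421 = 2490.3 m/s.

v_e ≈ 2490 m/s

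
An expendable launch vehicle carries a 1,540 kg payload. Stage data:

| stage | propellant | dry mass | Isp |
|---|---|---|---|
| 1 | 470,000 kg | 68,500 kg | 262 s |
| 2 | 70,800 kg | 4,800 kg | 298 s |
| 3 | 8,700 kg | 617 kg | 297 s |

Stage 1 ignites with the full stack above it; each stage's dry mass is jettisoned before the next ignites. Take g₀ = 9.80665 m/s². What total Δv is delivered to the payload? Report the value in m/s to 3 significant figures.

Δv ≈ 13300 m/s

Ignition mass of stage 1 = 470,000+68,500 + 70,800+4,800 + 8,700+617 + 1,540 = 624,957 kg.
Stage 1: m₀ = 624,957 kg, m_f = 624,957 − 470,000 = 154,957 kg; Δv = 262×9.80665×ln(4.033) = 2569.3×1.3945 ≈ 3583 m/s.
Stage 2: m₀ = 86,457 kg, m_f = 86,457 − 70,800 = 15,657 kg; Δv = 298×9.80665×ln(5.522) = 2922.4×1.7087 ≈ 4994 m/s.
Stage 3: m₀ = 10,857 kg, m_f = 10,857 − 8,700 = 2,157 kg; Δv = 297×9.80665×ln(5.033) = 2912.6×1.6161 ≈ 4707 m/s.
Total Δv = 3583 + 4994 + 4707 = 13284 m/s.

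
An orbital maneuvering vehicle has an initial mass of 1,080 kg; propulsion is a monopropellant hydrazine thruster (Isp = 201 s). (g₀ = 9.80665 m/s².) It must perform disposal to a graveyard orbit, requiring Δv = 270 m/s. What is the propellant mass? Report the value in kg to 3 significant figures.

propellant mass ≈ 138 kg

v_e = Isp · g₀ = 201 × 9.80665 = 1971.1 m/s.
m₀/m_f = exp(Δv / v_e) = exp(270 / 1971.1) = exp(0.1370) = 1.1468.
m_f = 1,080 / 1.1468 = 941.751 kg, so propellant = m₀ − m_f = 1,080 − 941.751 = 138.249 kg.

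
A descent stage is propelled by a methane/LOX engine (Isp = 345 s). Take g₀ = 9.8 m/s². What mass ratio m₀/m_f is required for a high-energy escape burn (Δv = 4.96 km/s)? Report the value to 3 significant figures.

mass ratio ≈ 4.34

v_e = Isp · g₀ = 345 × 9.8 = 3381.0 m/s.
Rocket equation: m₀/m_f = exp(Δv / v_e) = exp(4960 / 3381.0) = exp(1.4670) = 4.3363.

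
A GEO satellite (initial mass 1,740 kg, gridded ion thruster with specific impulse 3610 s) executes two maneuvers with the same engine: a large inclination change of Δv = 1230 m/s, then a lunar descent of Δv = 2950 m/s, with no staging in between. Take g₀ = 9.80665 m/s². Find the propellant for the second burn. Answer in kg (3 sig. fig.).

propellant for the second burn ≈ 134 kg

v_e = Isp · g₀ = 3610 × 9.80665 = 35402.0 m/s.
After the first burn: m = 1740 × exp(−1230/35402.0) = 1740 × 0.96585 = 1,680.58 kg.
After the second burn: m = 1,680.58 × exp(−2950/35402.0) = 1,680.58 × 0.92005 = 1,546.22 kg.
Second-burn propellant = 1,680.58 − 1,546.22 = 134.36 kg.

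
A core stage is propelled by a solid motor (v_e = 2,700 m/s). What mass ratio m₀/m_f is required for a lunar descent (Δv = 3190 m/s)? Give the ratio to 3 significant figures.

Using Δv = v_e ln(m₀/m_f): m₀/m_f = exp(Δv / v_e) = exp(3190 / 2700.0) = exp(1.1815) = 3.2592.

mass ratio ≈ 3.26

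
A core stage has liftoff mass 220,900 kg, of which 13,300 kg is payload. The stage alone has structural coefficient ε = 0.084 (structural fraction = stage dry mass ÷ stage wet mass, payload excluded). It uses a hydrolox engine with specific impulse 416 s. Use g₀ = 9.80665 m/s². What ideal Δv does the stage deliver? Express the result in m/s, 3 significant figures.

Stage wet mass = m₀ − payload = 220,900 − 13,300 = 207,600 kg.
Stage dry mass = ε × stage wet mass = 0.084 × 207,600 = 17,438.4 kg.
Burnout mass m_f = stage dry + payload = 17,438.4 + 13,300 = 30,738.4 kg.
v_e = Isp · g₀ = 416 × 9.80665 = 4079.6 m/s.
Rocket equation: Δv = v_e · ln(220,900/30,738.4) = 4079.6 × ln(7.186) = 4079.6 × 1.9722 ≈ 8046 m/s.

Δv ≈ 8050 m/s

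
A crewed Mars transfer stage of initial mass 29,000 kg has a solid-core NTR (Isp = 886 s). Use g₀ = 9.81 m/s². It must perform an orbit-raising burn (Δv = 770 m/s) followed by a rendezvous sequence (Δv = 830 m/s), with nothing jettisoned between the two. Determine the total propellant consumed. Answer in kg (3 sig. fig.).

v_e = Isp · g₀ = 886 × 9.81 = 8691.7 m/s.
After the first burn: m = 29000 × exp(−770/8691.7) = 29000 × 0.91522 = 26,541.4 kg.
After the second burn: m = 26,541.4 × exp(−830/8691.7) = 26,541.4 × 0.90892 = 24,124 kg.
Total propellant = m₀ − m_final = 29000 − 24,124 = 4,876 kg.

total propellant consumed ≈ 4880 kg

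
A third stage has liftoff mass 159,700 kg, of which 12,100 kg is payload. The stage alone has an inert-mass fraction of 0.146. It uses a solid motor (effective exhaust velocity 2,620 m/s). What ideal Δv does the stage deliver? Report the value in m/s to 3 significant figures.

Stage wet mass = m₀ − payload = 159,700 − 12,100 = 147,600 kg.
Stage dry mass = ε × stage wet mass = 0.146 × 147,600 = 21,549.6 kg.
Burnout mass m_f = stage dry + payload = 21,549.6 + 12,100 = 33,649.6 kg.
By the Tsiolkovsky rocket equation, Δv = v_e · ln(159,700/33,649.6) = 2620.0 × ln(4.746) = 2620.0 × 1.5573 ≈ 4080 m/s.

Δv ≈ 4080 m/s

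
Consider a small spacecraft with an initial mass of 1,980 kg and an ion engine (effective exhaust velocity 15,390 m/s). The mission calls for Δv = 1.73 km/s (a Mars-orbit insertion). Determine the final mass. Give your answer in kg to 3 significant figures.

m₀/m_f = exp(Δv / v_e) = exp(1730 / 15390.0) = exp(0.1124) = 1.1190.
m_f = m₀ / 1.1190 = 1,980 / 1.1190 = 1,769.44 kg.

final mass ≈ 1770 kg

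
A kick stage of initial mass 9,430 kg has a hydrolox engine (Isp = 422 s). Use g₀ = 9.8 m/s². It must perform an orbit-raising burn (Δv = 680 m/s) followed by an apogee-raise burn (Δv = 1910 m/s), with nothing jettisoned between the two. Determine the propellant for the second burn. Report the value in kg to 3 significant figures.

v_e = Isp · g₀ = 422 × 9.8 = 4135.6 m/s.
After the first burn: m = 9430 × exp(−680/4135.6) = 9430 × 0.84838 = 8,000.22 kg.
After the second burn: m = 8,000.22 × exp(−1910/4135.6) = 8,000.22 × 0.63012 = 5,041.1 kg.
Second-burn propellant = 8,000.22 − 5,041.1 = 2,959.12 kg.

propellant for the second burn ≈ 2960 kg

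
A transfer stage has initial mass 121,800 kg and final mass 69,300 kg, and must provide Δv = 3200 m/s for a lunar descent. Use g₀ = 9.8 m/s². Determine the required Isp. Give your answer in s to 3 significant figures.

ln(m₀/m_f) = ln(121800/69300) = ln(1.758) = 0.5639.
v_e = Δv / ln(m₀/m_f) = 3200 / 0.5639 = 5674.4 m/s.
Isp = v_e / g₀ = 5674.4 / 9.8 = 579.0 s.

Isp ≈ 579 s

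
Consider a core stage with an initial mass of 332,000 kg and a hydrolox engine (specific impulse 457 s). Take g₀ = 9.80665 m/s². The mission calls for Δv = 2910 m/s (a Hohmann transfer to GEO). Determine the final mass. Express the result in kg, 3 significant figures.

final mass ≈ 173000 kg

v_e = Isp · g₀ = 457 × 9.80665 = 4481.6 m/s.
m₀/m_f = exp(Δv / v_e) = exp(2910 / 4481.6) = exp(0.6493) = 1.9142.
m_f = m₀ / 1.9142 = 332,000 / 1.9142 = 173,441 kg.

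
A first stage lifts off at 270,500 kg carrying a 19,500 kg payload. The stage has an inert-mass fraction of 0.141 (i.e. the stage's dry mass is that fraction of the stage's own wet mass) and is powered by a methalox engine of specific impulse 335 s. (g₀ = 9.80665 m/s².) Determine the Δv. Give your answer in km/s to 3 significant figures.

Δv ≈ 5.24 km/s

Stage wet mass = m₀ − payload = 270,500 − 19,500 = 251,000 kg.
Stage dry mass = ε × stage wet mass = 0.141 × 251,000 = 35,391 kg.
Burnout mass m_f = stage dry + payload = 35,391 + 19,500 = 54,891 kg.
v_e = Isp · g₀ = 335 × 9.80665 = 3285.2 m/s.
Δv = v_e · ln(270,500/54,891) = 3285.2 × ln(4.928) = 3285.2 × 1.5949 ≈ 5240 m/s.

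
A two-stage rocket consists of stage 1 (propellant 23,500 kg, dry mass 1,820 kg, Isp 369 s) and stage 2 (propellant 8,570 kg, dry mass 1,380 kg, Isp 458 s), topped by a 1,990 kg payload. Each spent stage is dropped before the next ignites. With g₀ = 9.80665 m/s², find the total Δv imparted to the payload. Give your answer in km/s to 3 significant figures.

Ignition mass of stage 1 = 23,500+1,820 + 8,570+1,380 + 1,990 = 37,260 kg.
Stage 1: m₀ = 37,260 kg, m_f = 37,260 − 23,500 = 13,760 kg; Δv = 369×9.80665×ln(2.708) = 3618.7×0.9962 ≈ 3605 m/s.
Stage 2: m₀ = 11,940 kg, m_f = 11,940 − 8,570 = 3,370 kg; Δv = 458×9.80665×ln(3.543) = 4491.4×1.2650 ≈ 5682 m/s.
Total Δv = 3605 + 5682 = 9287 m/s.

Δv ≈ 9.29 km/s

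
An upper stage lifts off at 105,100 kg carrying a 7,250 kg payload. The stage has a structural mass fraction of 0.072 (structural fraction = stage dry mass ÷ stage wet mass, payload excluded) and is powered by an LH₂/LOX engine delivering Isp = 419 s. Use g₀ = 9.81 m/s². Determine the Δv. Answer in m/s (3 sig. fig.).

Δv ≈ 8200 m/s

Stage wet mass = m₀ − payload = 105,100 − 7,250 = 97,850 kg.
Stage dry mass = ε × stage wet mass = 0.072 × 97,850 = 7,045.2 kg.
Burnout mass m_f = stage dry + payload = 7,045.2 + 7,250 = 14,295.2 kg.
v_e = Isp · g₀ = 419 × 9.81 = 4110.4 m/s.
Δv = v_e · ln(105,100/14,295.2) = 4110.4 × ln(7.352) = 4110.4 × 1.9950 ≈ 8200 m/s.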